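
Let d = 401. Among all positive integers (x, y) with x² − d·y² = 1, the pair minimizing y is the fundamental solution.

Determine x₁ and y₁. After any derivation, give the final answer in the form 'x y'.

√401 = [20; 40, …], period ℓ=1 (odd) → k=1
step 0: (20, 1)  from 20·(1,0) + (0,1)
step 1: (801, 40)  from 40·(20,1) + (1,0)
(x₁, y₁) = (801, 40);  801² − 401·40² = 1 ✓

801 40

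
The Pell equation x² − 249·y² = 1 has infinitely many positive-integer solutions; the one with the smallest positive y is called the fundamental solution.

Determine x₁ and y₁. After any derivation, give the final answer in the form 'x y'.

8553815 542076

d=249: √d = [15; 1,3,1,1,5,…,3,1,30] (ℓ=16, even), read p_15/q_15
step 0: (15, 1)  from 15·(1,0) + (0,1)
step 1: (16, 1)  from 1·(15,1) + (1,0)
step 2: (63, 4)  from 3·(16,1) + (15,1)
…
step 7: (3582, 227)  from 3·(931,59) + (789,50)
step 8: (36751, 2329)  from 10·(3582,227) + (931,59)
…
step 11: (866765, 54929)  from 5·(150586,9543) + (113835,7214)
step 12: (1017351, 64472)  from 1·(866765,54929) + (150586,9543)
…
step 14: (6669699, 422675)  from 3·(1884116,119401) + (1017351,64472)
step 15: (8553815, 542076)  from 1·(6669699,422675) + (1884116,119401)
fundamental: x₁=8553815, y₁=542076  (since 73167751054225 − 249·293846389776 = 1)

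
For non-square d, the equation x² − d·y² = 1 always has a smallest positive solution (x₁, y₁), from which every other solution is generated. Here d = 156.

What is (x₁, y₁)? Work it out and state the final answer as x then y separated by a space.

25 2

[12; 2,24] for √156; ℓ=2 ⇒ convergent index 1
i=0: a=12 ⇒ p=12, q=1
i=1: a=2 ⇒ p=25, q=2
→ (25, 2).  Check: 25²=625, 156·2²=624, difference 1.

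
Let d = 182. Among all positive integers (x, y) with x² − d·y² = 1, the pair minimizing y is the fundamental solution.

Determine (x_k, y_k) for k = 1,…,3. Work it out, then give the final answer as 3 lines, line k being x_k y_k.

√182 = [13; 2,26, …], period ℓ=2 (even) → k=1
i=0: a=13 ⇒ p=13, q=1
i=1: a=2 ⇒ p=27, q=2
→ (27, 2).  Check: 27²=729, 182·2²=728, difference 1.
k=2:  x_2 = 27·27+182·2·2 = 1457,  y_2 = 27·2+2·27 = 108
k=3:  x_3 = 27·1457+182·2·108 = 78651,  y_3 = 27·108+2·1457 = 5830

27 2
1457 108
78651 5830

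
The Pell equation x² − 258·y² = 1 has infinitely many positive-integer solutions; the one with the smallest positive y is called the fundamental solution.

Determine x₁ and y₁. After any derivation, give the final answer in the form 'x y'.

√258 = [16; 16,32, …], period ℓ=2 (even) → k=1
step 0: (16, 1)  from 16·(1,0) + (0,1)
step 1: (257, 16)  from 16·(16,1) + (1,0)
(x₁, y₁) = (257, 16);  257² − 258·16² = 1 ✓

257 16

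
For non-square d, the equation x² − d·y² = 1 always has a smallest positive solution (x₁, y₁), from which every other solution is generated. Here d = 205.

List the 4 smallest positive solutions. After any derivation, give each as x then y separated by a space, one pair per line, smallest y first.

39689 2772
3150433441 220035816
250075105640009 17466002999676
19850461732342200961 1386416385888245712

d=205: √d = [14; 3,6,1,4,1,6,3,28] (ℓ=8, even), read p_7/q_7
a_0=14:  p_0=14·1+0=14,  q_0=14·0+1=1
a_1=3:  p_1=3·14+1=43,  q_1=3·1+0=3
…
a_3=1:  p_3=1·272+43=315,  q_3=1·19+3=22
…
a_5=1:  p_5=1·1532+315=1847,  q_5=1·107+22=129
a_6=6:  p_6=6·1847+1532=12614,  q_6=6·129+107=881
a_7=3:  p_7=3·12614+1847=39689,  q_7=3·881+129=2772
fundamental: x₁=39689, y₁=2772  (since 1575216721 − 205·7683984 = 1)
n=2: (39689,2772)∘(39689,2772) = (39689·39689+205·2772·2772, 39689·2772+2772·39689) = (3150433441,220035816)
n=3: (3150433441,220035816)∘(39689,2772) = (39689·3150433441+205·2772·220035816, 39689·220035816+2772·3150433441) = (250075105640009,17466002999676)
n=4: (250075105640009,17466002999676)∘(39689,2772) = (39689·250075105640009+205·2772·17466002999676, 39689·17466002999676+2772·250075105640009) = (19850461732342200961,1386416385888245712)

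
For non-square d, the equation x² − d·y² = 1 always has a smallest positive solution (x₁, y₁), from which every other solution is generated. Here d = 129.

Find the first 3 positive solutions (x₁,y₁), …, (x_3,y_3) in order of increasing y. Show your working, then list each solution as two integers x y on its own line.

16855 1484
568182049 50025640
19153416854935 1686364322916

d=129: √d = [11; 2,1,3,1,6,1,3,1,2,22] (ℓ=10, even), read p_9/q_9
a_0=11:  p_0=11·1+0=11,  q_0=11·0+1=1
…
a_3=3:  p_3=3·34+23=125,  q_3=3·3+2=11
…
a_7=3:  p_7=3·1238+1079=4793,  q_7=3·109+95=422
a_8=1:  p_8=1·4793+1238=6031,  q_8=1·422+109=531
a_9=2:  p_9=2·6031+4793=16855,  q_9=2·531+422=1484
fundamental: x₁=16855, y₁=1484  (since 284091025 − 129·2202256 = 1)
n=2: (16855,1484)∘(16855,1484) = (16855·16855+129·1484·1484, 16855·1484+1484·16855) = (568182049,50025640)
n=3: (568182049,50025640)∘(16855,1484) = (16855·568182049+129·1484·50025640, 16855·50025640+1484·568182049) = (19153416854935,1686364322916)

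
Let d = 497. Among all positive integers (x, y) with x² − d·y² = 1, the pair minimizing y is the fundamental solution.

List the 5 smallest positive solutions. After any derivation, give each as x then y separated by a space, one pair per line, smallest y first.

√497 → a₀=22, period (3,2,2,5,6,5,2,2,3,44); ℓ=10 even so k=9
a_0=22:  p_0=22·1+0=22,  q_0=22·0+1=1
a_1=3:  p_1=3·22+1=67,  q_1=3·1+0=3
a_2=2:  p_2=2·67+22=156,  q_2=2·3+1=7
a_3=2:  p_3=2·156+67=379,  q_3=2·7+3=17
…
a_5=6:  p_5=6·2051+379=12685,  q_5=6·92+17=569
a_6=5:  p_6=5·12685+2051=65476,  q_6=5·569+92=2937
a_7=2:  p_7=2·65476+12685=143637,  q_7=2·2937+569=6443
a_8=2:  p_8=2·143637+65476=352750,  q_8=2·6443+2937=15823
a_9=3:  p_9=3·352750+143637=1201887,  q_9=3·15823+6443=53912
fundamental: x₁=1201887, y₁=53912  (since 1444532360769 − 497·2906503744 = 1)
n=2: (1201887,53912)∘(1201887,53912) = (1201887·1201887+497·53912·53912, 1201887·53912+53912·1201887) = (2889064721537,129592263888)
n=3: (2889064721537,129592263888)∘(1201887,53912) = (1201887·2889064721537+497·53912·129592263888, 1201887·129592263888+53912·2889064721537) = (6944658661946678751,311510514535059400)
n=4: (6944658661946678751,311510514535059400)∘(1201887,53912) = (1201887·6944658661946678751+497·53912·311510514535059400, 1201887·311510514535059400+53912·6944658661946678751) = (16693389930459326703284737,748800875565868281911712)
n=5: (16693389930459326703284737,748800875565868281911712)∘(1201887,53912) = (1201887·16693389930459326703284737+497·53912·748800875565868281911712, 1201887·748800875565868281911712+53912·16693389930459326703284737) = (40127136686692992928199618718687,1799948075862157952969508541688)

1201887 53912
2889064721537 129592263888
6944658661946678751 311510514535059400
16693389930459326703284737 748800875565868281911712
40127136686692992928199618718687 1799948075862157952969508541688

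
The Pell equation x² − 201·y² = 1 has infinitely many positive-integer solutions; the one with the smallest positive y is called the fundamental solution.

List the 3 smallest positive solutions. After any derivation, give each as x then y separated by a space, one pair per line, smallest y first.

515095 36332
530645718049 37428863080
546665912276384215 38558840456348868

[14; 5,1,1,1,2,…,1,5,28] for √201; ℓ=14 ⇒ convergent index 13
a_0=14:  p_0=14·1+0=14,  q_0=14·0+1=1
…
a_10=1:  p_10=1·24768+8549=33317,  q_10=1·1747+603=2350
…
a_12=1:  p_12=1·58085+33317=91402,  q_12=1·4097+2350=6447
a_13=5:  p_13=5·91402+58085=515095,  q_13=5·6447+4097=36332
(x₁, y₁) = (515095, 36332);  515095² − 201·36332² = 1 ✓
k=2:  x_2 = 515095·515095+201·36332·36332 = 530645718049,  y_2 = 515095·36332+36332·515095 = 37428863080
k=3:  x_3 = 515095·530645718049+201·36332·37428863080 = 546665912276384215,  y_3 = 515095·37428863080+36332·530645718049 = 38558840456348868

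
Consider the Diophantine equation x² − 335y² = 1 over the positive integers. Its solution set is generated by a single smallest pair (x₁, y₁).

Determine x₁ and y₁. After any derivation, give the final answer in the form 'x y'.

604 33

d=335: √d = [18; 3,3,3,36] (ℓ=4, even), read p_3/q_3
step 0: (18, 1)  from 18·(1,0) + (0,1)
step 1: (55, 3)  from 3·(18,1) + (1,0)
step 2: (183, 10)  from 3·(55,3) + (18,1)
step 3: (604, 33)  from 3·(183,10) + (55,3)
(x₁, y₁) = (604, 33);  604² − 335·33² = 1 ✓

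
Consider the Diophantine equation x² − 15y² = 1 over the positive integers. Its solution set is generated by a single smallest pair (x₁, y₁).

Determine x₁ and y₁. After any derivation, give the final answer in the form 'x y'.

4 1

d=15: √d = [3; 1,6] (ℓ=2, even), read p_1/q_1
k=0  a_k=3  p_k/q_k = 3/1
k=1  a_k=1  p_k/q_k = 4/1
→ (4, 1).  Check: 4²=16, 15·1²=15, difference 1.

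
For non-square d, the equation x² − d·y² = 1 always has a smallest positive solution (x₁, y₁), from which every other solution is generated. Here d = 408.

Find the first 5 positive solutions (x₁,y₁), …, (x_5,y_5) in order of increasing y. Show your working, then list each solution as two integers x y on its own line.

√408 = [20; 5,40, …], period ℓ=2 (even) → k=1
i=0: a=20 ⇒ p=20, q=1
i=1: a=5 ⇒ p=101, q=5
→ (101, 5).  Check: 101²=10201, 408·5²=10200, difference 1.
n=2: (101,5)∘(101,5) = (101·101+408·5·5, 101·5+5·101) = (20401,1010)
n=3: (20401,1010)∘(101,5) = (101·20401+408·5·1010, 101·1010+5·20401) = (4120901,204015)
n=4: (4120901,204015)∘(101,5) = (101·4120901+408·5·204015, 101·204015+5·4120901) = (832401601,41210020)
n=5: (832401601,41210020)∘(101,5) = (101·832401601+408·5·41210020, 101·41210020+5·832401601) = (168141002501,8324220025)

101 5
20401 1010
4120901 204015
832401601 41210020
168141002501 8324220025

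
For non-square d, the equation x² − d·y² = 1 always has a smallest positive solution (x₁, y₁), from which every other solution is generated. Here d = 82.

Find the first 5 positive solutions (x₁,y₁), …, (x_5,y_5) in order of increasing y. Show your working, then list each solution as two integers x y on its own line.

163 18
53137 5868
17322499 1912950
5647081537 623615832
1840931258563 203296848282

d=82: √d = [9; 18] (ℓ=1, odd), read p_1/q_1
step 0: (9, 1)  from 9·(1,0) + (0,1)
step 1: (163, 18)  from 18·(9,1) + (1,0)
fundamental: x₁=163, y₁=18  (since 26569 − 82·324 = 1)
(163+18√82)^2 = 53137 + 5868√82
(163+18√82)^3 = 17322499 + 1912950√82
(163+18√82)^4 = 5647081537 + 623615832√82
(163+18√82)^5 = 1840931258563 + 203296848282√82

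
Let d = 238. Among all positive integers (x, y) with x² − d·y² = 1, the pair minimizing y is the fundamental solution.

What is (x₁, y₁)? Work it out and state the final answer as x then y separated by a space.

d=238: √d = [15; 2,2,1,14,1,2,2,30] (ℓ=8, even), read p_7/q_7
k=0  a_k=15  p_k/q_k = 15/1
…
k=2  a_k=2  p_k/q_k = 77/5
…
k=4  a_k=14  p_k/q_k = 1589/103
…
k=6  a_k=2  p_k/q_k = 4983/323
k=7  a_k=2  p_k/q_k = 11663/756
fundamental: x₁=11663, y₁=756  (since 136025569 − 238·571536 = 1)

11663 756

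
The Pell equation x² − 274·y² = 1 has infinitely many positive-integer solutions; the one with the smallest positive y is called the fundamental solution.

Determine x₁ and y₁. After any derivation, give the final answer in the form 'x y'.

√274 → a₀=16, period (1,1,4,4,1,1,32); ℓ=7 odd so k=13
step 0: (16, 1)  from 16·(1,0) + (0,1)
step 1: (17, 1)  from 1·(16,1) + (1,0)
step 2: (33, 2)  from 1·(17,1) + (16,1)
…
step 5: (778, 47)  from 1·(629,38) + (149,9)
step 6: (1407, 85)  from 1·(778,47) + (629,38)
…
step 9: (93011, 5619)  from 1·(47209,2852) + (45802,2767)
step 10: (419253, 25328)  from 4·(93011,5619) + (47209,2852)
step 11: (1770023, 106931)  from 4·(419253,25328) + (93011,5619)
step 12: (2189276, 132259)  from 1·(1770023,106931) + (419253,25328)
step 13: (3959299, 239190)  from 1·(2189276,132259) + (1770023,106931)
(x₁, y₁) = (3959299, 239190);  3959299² − 274·239190² = 1 ✓

3959299 239190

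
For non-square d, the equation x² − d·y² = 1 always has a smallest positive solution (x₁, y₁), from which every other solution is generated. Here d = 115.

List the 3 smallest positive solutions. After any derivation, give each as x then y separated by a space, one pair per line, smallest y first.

1126 105
2535751 236460
5710510126 532507815

d=115: √d = [10; 1,2,1,1,1,1,1,2,1,20] (ℓ=10, even), read p_9/q_9
k=0  a_k=10  p_k/q_k = 10/1
k=1  a_k=1  p_k/q_k = 11/1
k=2  a_k=2  p_k/q_k = 32/3
…
k=4  a_k=1  p_k/q_k = 75/7
k=5  a_k=1  p_k/q_k = 118/11
…
k=7  a_k=1  p_k/q_k = 311/29
k=8  a_k=2  p_k/q_k = 815/76
k=9  a_k=1  p_k/q_k = 1126/105
→ (1126, 105).  Check: 1126²=1267876, 115·105²=1267875, difference 1.
(x_2, y_2) = (1126·1126 + 115·105·105, 1126·105 + 105·1126) = (2535751, 236460)
(x_3, y_3) = (1126·2535751 + 115·105·236460, 1126·236460 + 105·2535751) = (5710510126, 532507815)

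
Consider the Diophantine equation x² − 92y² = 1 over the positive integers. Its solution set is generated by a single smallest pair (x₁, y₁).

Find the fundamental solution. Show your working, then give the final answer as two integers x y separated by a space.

1151 120

√92 → a₀=9, period (1,1,2,4,2,1,1,18); ℓ=8 even so k=7
k=0  a_k=9  p_k/q_k = 9/1
…
k=3  a_k=2  p_k/q_k = 48/5
k=4  a_k=4  p_k/q_k = 211/22
k=5  a_k=2  p_k/q_k = 470/49
k=6  a_k=1  p_k/q_k = 681/71
k=7  a_k=1  p_k/q_k = 1151/120
(x₁, y₁) = (1151, 120);  1151² − 92·120² = 1 ✓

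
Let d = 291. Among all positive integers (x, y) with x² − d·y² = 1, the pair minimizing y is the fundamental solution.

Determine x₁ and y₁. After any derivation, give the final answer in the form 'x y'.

290 17

[17; 17,34] for √291; ℓ=2 ⇒ convergent index 1
k=0  a_k=17  p_k/q_k = 17/1
k=1  a_k=17  p_k/q_k = 290/17
(x₁, y₁) = (290, 17);  290² − 291·17² = 1 ✓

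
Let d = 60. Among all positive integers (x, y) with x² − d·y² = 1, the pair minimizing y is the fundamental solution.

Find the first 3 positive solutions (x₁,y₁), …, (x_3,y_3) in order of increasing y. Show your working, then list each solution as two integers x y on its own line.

31 4
1921 248
119071 15372

√60 = [7; 1,2,1,14, …], period ℓ=4 (even) → k=3
a_0=7:  p_0=7·1+0=7,  q_0=7·0+1=1
…
a_2=2:  p_2=2·8+7=23,  q_2=2·1+1=3
a_3=1:  p_3=1·23+8=31,  q_3=1·3+1=4
fundamental: x₁=31, y₁=4  (since 961 − 60·16 = 1)
k=2:  x_2 = 31·31+60·4·4 = 1921,  y_2 = 31·4+4·31 = 248
k=3:  x_3 = 31·1921+60·4·248 = 119071,  y_3 = 31·248+4·1921 = 15372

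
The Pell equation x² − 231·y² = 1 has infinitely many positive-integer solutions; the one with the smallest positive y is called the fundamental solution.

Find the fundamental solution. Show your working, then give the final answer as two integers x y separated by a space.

76 5

[15; 5,30] for √231; ℓ=2 ⇒ convergent index 1
a_0=15:  p_0=15·1+0=15,  q_0=15·0+1=1
a_1=5:  p_1=5·15+1=76,  q_1=5·1+0=5
(x₁, y₁) = (76, 5);  76² − 231·5² = 1 ✓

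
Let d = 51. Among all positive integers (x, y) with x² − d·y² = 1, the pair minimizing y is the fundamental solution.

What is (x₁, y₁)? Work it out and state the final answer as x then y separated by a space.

d=51: √d = [7; 7,14] (ℓ=2, even), read p_1/q_1
a_0=7:  p_0=7·1+0=7,  q_0=7·0+1=1
a_1=7:  p_1=7·7+1=50,  q_1=7·1+0=7
fundamental: x₁=50, y₁=7  (since 2500 − 51·49 = 1)

50 7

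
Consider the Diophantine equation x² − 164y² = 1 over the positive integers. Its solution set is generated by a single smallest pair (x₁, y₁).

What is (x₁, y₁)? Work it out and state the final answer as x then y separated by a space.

d=164: √d = [12; 1,4,6,4,1,24] (ℓ=6, even), read p_5/q_5
i=0: a=12 ⇒ p=12, q=1
i=1: a=1 ⇒ p=13, q=1
i=2: a=4 ⇒ p=64, q=5
i=3: a=6 ⇒ p=397, q=31
i=4: a=4 ⇒ p=1652, q=129
i=5: a=1 ⇒ p=2049, q=160
→ (2049, 160).  Check: 2049²=4198401, 164·160²=4198400, difference 1.

2049 160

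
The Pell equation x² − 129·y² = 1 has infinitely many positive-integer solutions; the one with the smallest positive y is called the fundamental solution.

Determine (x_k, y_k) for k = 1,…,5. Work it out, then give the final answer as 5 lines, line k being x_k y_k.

16855 1484
568182049 50025640
19153416854935 1686364322916
645661681611676801 56847341275472720
21765255267976208106775 1916323872709821068284

[11; 2,1,3,1,6,1,3,1,2,22] for √129; ℓ=10 ⇒ convergent index 9
a_0=11:  p_0=11·1+0=11,  q_0=11·0+1=1
…
a_7=3:  p_7=3·1238+1079=4793,  q_7=3·109+95=422
a_8=1:  p_8=1·4793+1238=6031,  q_8=1·422+109=531
a_9=2:  p_9=2·6031+4793=16855,  q_9=2·531+422=1484
(x₁, y₁) = (16855, 1484);  16855² − 129·1484² = 1 ✓
n=2: (16855,1484)∘(16855,1484) = (16855·16855+129·1484·1484, 16855·1484+1484·16855) = (568182049,50025640)
n=3: (568182049,50025640)∘(16855,1484) = (16855·568182049+129·1484·50025640, 16855·50025640+1484·568182049) = (19153416854935,1686364322916)
n=4: (19153416854935,1686364322916)∘(16855,1484) = (16855·19153416854935+129·1484·1686364322916, 16855·1686364322916+1484·19153416854935) = (645661681611676801,56847341275472720)
n=5: (645661681611676801,56847341275472720)∘(16855,1484) = (16855·645661681611676801+129·1484·56847341275472720, 16855·56847341275472720+1484·645661681611676801) = (21765255267976208106775,1916323872709821068284)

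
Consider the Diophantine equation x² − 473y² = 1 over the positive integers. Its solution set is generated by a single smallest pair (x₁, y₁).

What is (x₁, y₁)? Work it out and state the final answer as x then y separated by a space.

87 4

d=473: √d = [21; 1,2,1,42] (ℓ=4, even), read p_3/q_3
k=0  a_k=21  p_k/q_k = 21/1
k=1  a_k=1  p_k/q_k = 22/1
k=2  a_k=2  p_k/q_k = 65/3
k=3  a_k=1  p_k/q_k = 87/4
→ (87, 4).  Check: 87²=7569, 473·4²=7568, difference 1.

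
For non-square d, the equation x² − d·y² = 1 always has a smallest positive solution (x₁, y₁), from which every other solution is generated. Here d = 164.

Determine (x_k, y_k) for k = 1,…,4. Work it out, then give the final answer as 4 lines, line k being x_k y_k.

√164 → a₀=12, period (1,4,6,4,1,24); ℓ=6 even so k=5
k=0  a_k=12  p_k/q_k = 12/1
k=1  a_k=1  p_k/q_k = 13/1
k=2  a_k=4  p_k/q_k = 64/5
…
k=4  a_k=4  p_k/q_k = 1652/129
k=5  a_k=1  p_k/q_k = 2049/160
fundamental: x₁=2049, y₁=160  (since 4198401 − 164·25600 = 1)
n=2: (2049,160)∘(2049,160) = (2049·2049+164·160·160, 2049·160+160·2049) = (8396801,655680)
n=3: (8396801,655680)∘(2049,160) = (2049·8396801+164·160·655680, 2049·655680+160·8396801) = (34410088449,2686976480)
n=4: (34410088449,2686976480)∘(2049,160) = (2049·34410088449+164·160·2686976480, 2049·2686976480+160·34410088449) = (141012534067201,11011228959360)

2049 160
8396801 655680
34410088449 2686976480
141012534067201 11011228959360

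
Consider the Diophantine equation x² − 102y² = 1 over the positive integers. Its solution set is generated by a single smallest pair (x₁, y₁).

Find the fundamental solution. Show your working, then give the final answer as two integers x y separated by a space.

101 10

[10; 10,20] for √102; ℓ=2 ⇒ convergent index 1
a_0=10:  p_0=10·1+0=10,  q_0=10·0+1=1
a_1=10:  p_1=10·10+1=101,  q_1=10·1+0=10
fundamental: x₁=101, y₁=10  (since 10201 − 102·100 = 1)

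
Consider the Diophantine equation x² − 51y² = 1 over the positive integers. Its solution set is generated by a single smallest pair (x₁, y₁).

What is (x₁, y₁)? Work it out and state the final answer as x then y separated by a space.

d=51: √d = [7; 7,14] (ℓ=2, even), read p_1/q_1
i=0: a=7 ⇒ p=7, q=1
i=1: a=7 ⇒ p=50, q=7
fundamental: x₁=50, y₁=7  (since 2500 − 51·49 = 1)

50 7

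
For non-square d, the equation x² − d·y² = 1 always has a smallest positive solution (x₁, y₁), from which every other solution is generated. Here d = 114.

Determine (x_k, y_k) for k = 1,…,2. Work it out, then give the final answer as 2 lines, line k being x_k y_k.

[10; 1,2,10,2,1,20] for √114; ℓ=6 ⇒ convergent index 5
i=0: a=10 ⇒ p=10, q=1
…
i=4: a=2 ⇒ p=694, q=65
i=5: a=1 ⇒ p=1025, q=96
→ (1025, 96).  Check: 1025²=1050625, 114·96²=1050624, difference 1.
n=2: (1025,96)∘(1025,96) = (1025·1025+114·96·96, 1025·96+96·1025) = (2101249,196800)

1025 96
2101249 196800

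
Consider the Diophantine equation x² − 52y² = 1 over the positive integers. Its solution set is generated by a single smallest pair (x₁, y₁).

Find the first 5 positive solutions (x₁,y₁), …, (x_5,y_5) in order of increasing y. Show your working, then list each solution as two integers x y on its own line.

649 90
842401 116820
1093435849 151632270
1419278889601 196818569640
1842222905266249 255470351760450

√52 = [7; 4,1,2,1,4,14, …], period ℓ=6 (even) → k=5
i=0: a=7 ⇒ p=7, q=1
i=1: a=4 ⇒ p=29, q=4
i=2: a=1 ⇒ p=36, q=5
…
i=4: a=1 ⇒ p=137, q=19
i=5: a=4 ⇒ p=649, q=90
(x₁, y₁) = (649, 90);  649² − 52·90² = 1 ✓
k=2:  x_2 = 649·649+52·90·90 = 842401,  y_2 = 649·90+90·649 = 116820
k=3:  x_3 = 649·842401+52·90·116820 = 1093435849,  y_3 = 649·116820+90·842401 = 151632270
k=4:  x_4 = 649·1093435849+52·90·151632270 = 1419278889601,  y_4 = 649·151632270+90·1093435849 = 196818569640
k=5:  x_5 = 649·1419278889601+52·90·196818569640 = 1842222905266249,  y_5 = 649·196818569640+90·1419278889601 = 255470351760450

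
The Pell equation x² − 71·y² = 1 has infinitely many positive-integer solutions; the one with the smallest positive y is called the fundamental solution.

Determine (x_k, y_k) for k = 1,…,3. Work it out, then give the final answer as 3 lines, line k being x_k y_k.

3480 413
24220799 2874480
168576757560 20006380387

[8; 2,2,1,7,1,2,2,16] for √71; ℓ=8 ⇒ convergent index 7
step 0: (8, 1)  from 8·(1,0) + (0,1)
…
step 2: (42, 5)  from 2·(17,2) + (8,1)
…
step 6: (1483, 176)  from 2·(514,61) + (455,54)
step 7: (3480, 413)  from 2·(1483,176) + (514,61)
fundamental: x₁=3480, y₁=413  (since 12110400 − 71·170569 = 1)
k=2:  x_2 = 3480·3480+71·413·413 = 24220799,  y_2 = 3480·413+413·3480 = 2874480
k=3:  x_3 = 3480·24220799+71·413·2874480 = 168576757560,  y_3 = 3480·2874480+413·24220799 = 20006380387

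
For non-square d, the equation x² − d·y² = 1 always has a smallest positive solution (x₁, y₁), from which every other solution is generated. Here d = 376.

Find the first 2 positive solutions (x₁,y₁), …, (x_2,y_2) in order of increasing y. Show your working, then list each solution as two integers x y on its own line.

d=376: √d = [19; 2,1,1,3,1,…,1,2,38] (ℓ=16, even), read p_15/q_15
k=0  a_k=19  p_k/q_k = 19/1
k=1  a_k=2  p_k/q_k = 39/2
k=2  a_k=1  p_k/q_k = 58/3
k=3  a_k=1  p_k/q_k = 97/5
…
k=5  a_k=1  p_k/q_k = 446/23
…
k=10  a_k=2  p_k/q_k = 70621/3642
k=11  a_k=1  p_k/q_k = 99455/5129
k=12  a_k=3  p_k/q_k = 368986/19029
k=13  a_k=1  p_k/q_k = 468441/24158
k=14  a_k=1  p_k/q_k = 837427/43187
k=15  a_k=2  p_k/q_k = 2143295/110532
fundamental: x₁=2143295, y₁=110532  (since 4593713457025 − 376·12217323024 = 1)
n=2: (2143295,110532)∘(2143295,110532) = (2143295·2143295+376·110532·110532, 2143295·110532+110532·2143295) = (9187426914049,473805365880)

2143295 110532
9187426914049 473805365880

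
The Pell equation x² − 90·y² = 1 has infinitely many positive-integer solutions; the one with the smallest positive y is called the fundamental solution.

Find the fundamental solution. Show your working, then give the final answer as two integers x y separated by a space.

19 2

[9; 2,18] for √90; ℓ=2 ⇒ convergent index 1
a_0=9:  p_0=9·1+0=9,  q_0=9·0+1=1
a_1=2:  p_1=2·9+1=19,  q_1=2·1+0=2
fundamental: x₁=19, y₁=2  (since 361 − 90·4 = 1)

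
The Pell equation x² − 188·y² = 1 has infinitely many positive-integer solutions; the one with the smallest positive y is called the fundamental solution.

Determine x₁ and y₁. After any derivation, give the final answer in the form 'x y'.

d=188: √d = [13; 1,2,2,6,2,2,1,26] (ℓ=8, even), read p_7/q_7
i=0: a=13 ⇒ p=13, q=1
…
i=3: a=2 ⇒ p=96, q=7
i=4: a=6 ⇒ p=617, q=45
i=5: a=2 ⇒ p=1330, q=97
i=6: a=2 ⇒ p=3277, q=239
i=7: a=1 ⇒ p=4607, q=336
(x₁, y₁) = (4607, 336);  4607² − 188·336² = 1 ✓

4607 336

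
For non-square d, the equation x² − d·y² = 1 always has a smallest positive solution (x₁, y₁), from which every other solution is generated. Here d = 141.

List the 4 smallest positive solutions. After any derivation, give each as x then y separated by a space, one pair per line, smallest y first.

95 8
18049 1520
3429215 288792
651532801 54868960

√141 = [11; 1,6,1,22, …], period ℓ=4 (even) → k=3
step 0: (11, 1)  from 11·(1,0) + (0,1)
step 1: (12, 1)  from 1·(11,1) + (1,0)
step 2: (83, 7)  from 6·(12,1) + (11,1)
step 3: (95, 8)  from 1·(83,7) + (12,1)
→ (95, 8).  Check: 95²=9025, 141·8²=9024, difference 1.
(95+8√141)^2 = 18049 + 1520√141
(95+8√141)^3 = 3429215 + 288792√141
(95+8√141)^4 = 651532801 + 54868960√141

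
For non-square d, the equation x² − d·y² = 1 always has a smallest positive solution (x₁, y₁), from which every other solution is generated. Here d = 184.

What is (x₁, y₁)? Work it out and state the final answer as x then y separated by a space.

d=184: √d = [13; 1,1,3,2,1,2,1,2,3,1,1,26] (ℓ=12, even), read p_11/q_11
a_0=13:  p_0=13·1+0=13,  q_0=13·0+1=1
a_1=1:  p_1=1·13+1=14,  q_1=1·1+0=1
a_2=1:  p_2=1·14+13=27,  q_2=1·1+1=2
…
a_4=2:  p_4=2·95+27=217,  q_4=2·7+2=16
…
a_6=2:  p_6=2·312+217=841,  q_6=2·23+16=62
a_7=1:  p_7=1·841+312=1153,  q_7=1·62+23=85
…
a_9=3:  p_9=3·3147+1153=10594,  q_9=3·232+85=781
a_10=1:  p_10=1·10594+3147=13741,  q_10=1·781+232=1013
a_11=1:  p_11=1·13741+10594=24335,  q_11=1·1013+781=1794
(x₁, y₁) = (24335, 1794);  24335² − 184·1794² = 1 ✓

24335 1794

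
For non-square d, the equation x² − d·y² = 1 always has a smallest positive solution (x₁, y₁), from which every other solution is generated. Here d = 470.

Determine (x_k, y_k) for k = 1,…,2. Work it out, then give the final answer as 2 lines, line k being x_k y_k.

d=470: √d = [21; 1,2,8,2,1,42] (ℓ=6, even), read p_5/q_5
a_0=21:  p_0=21·1+0=21,  q_0=21·0+1=1
a_1=1:  p_1=1·21+1=22,  q_1=1·1+0=1
a_2=2:  p_2=2·22+21=65,  q_2=2·1+1=3
…
a_4=2:  p_4=2·542+65=1149,  q_4=2·25+3=53
a_5=1:  p_5=1·1149+542=1691,  q_5=1·53+25=78
→ (1691, 78).  Check: 1691²=2859481, 470·78²=2859480, difference 1.
n=2: (1691,78)∘(1691,78) = (1691·1691+470·78·78, 1691·78+78·1691) = (5718961,263796)

1691 78
5718961 263796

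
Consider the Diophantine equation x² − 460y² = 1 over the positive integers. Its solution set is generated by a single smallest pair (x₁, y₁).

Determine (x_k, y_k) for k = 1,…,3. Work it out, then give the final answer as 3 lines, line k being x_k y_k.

2535751 118230
12860066268001 599603681460
65219851798297071751 3040891269731634690

[21; 2,4,3,1,2,10,2,1,3,4,2,42] for √460; ℓ=12 ⇒ convergent index 11
i=0: a=21 ⇒ p=21, q=1
i=1: a=2 ⇒ p=43, q=2
i=2: a=4 ⇒ p=193, q=9
i=3: a=3 ⇒ p=622, q=29
i=4: a=1 ⇒ p=815, q=38
i=5: a=2 ⇒ p=2252, q=105
i=6: a=10 ⇒ p=23335, q=1088
i=7: a=2 ⇒ p=48922, q=2281
i=8: a=1 ⇒ p=72257, q=3369
i=9: a=3 ⇒ p=265693, q=12388
i=10: a=4 ⇒ p=1135029, q=52921
i=11: a=2 ⇒ p=2535751, q=118230
(x₁, y₁) = (2535751, 118230);  2535751² − 460·118230² = 1 ✓
n=2: (2535751,118230)∘(2535751,118230) = (2535751·2535751+460·118230·118230, 2535751·118230+118230·2535751) = (12860066268001,599603681460)
n=3: (12860066268001,599603681460)∘(2535751,118230) = (2535751·12860066268001+460·118230·599603681460, 2535751·599603681460+118230·12860066268001) = (65219851798297071751,3040891269731634690)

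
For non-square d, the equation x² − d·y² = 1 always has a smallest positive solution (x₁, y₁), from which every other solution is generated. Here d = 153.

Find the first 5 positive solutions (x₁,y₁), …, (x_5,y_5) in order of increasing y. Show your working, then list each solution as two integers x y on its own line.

√153 = [12; 2,1,2,2,2,1,2,24, …], period ℓ=8 (even) → k=7
a_0=12:  p_0=12·1+0=12,  q_0=12·0+1=1
a_1=2:  p_1=2·12+1=25,  q_1=2·1+0=2
…
a_4=2:  p_4=2·99+37=235,  q_4=2·8+3=19
…
a_6=1:  p_6=1·569+235=804,  q_6=1·46+19=65
a_7=2:  p_7=2·804+569=2177,  q_7=2·65+46=176
(x₁, y₁) = (2177, 176);  2177² − 153·176² = 1 ✓
(x_2, y_2) = (2177·2177 + 153·176·176, 2177·176 + 176·2177) = (9478657, 766304)
(x_3, y_3) = (2177·9478657 + 153·176·766304, 2177·766304 + 176·9478657) = (41270070401, 3336487440)
(x_4, y_4) = (2177·41270070401 + 153·176·3336487440, 2177·3336487440 + 176·41270070401) = (179689877047297, 14527065547456)
(x_5, y_5) = (2177·179689877047297 + 153·176·14527065547456, 2177·14527065547456 + 176·179689877047297) = (782369683393860737, 63250840057135984)

2177 176
9478657 766304
41270070401 3336487440
179689877047297 14527065547456
782369683393860737 63250840057135984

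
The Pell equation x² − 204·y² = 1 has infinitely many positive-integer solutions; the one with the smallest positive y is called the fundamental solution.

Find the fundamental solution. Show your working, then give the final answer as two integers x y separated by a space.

4999 350

d=204: √d = [14; 3,1,1,6,1,1,3,28] (ℓ=8, even), read p_7/q_7
k=0  a_k=14  p_k/q_k = 14/1
k=1  a_k=3  p_k/q_k = 43/3
k=2  a_k=1  p_k/q_k = 57/4
…
k=6  a_k=1  p_k/q_k = 1414/99
k=7  a_k=3  p_k/q_k = 4999/350
(x₁, y₁) = (4999, 350);  4999² − 204·350² = 1 ✓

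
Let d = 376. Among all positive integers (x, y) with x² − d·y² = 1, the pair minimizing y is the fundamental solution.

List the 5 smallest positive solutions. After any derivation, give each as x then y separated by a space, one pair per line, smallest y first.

2143295 110532
9187426914049 473805365880
39382732335491159615 2031009343327438668
168817626601983862467148801 8706104341013491514496240
723651950015758622280719887718975 37319499807142991581781109982932

√376 → a₀=19, period (2,1,1,3,1,…,1,2,38); ℓ=16 even so k=15
i=0: a=19 ⇒ p=19, q=1
i=1: a=2 ⇒ p=39, q=2
i=2: a=1 ⇒ p=58, q=3
i=3: a=1 ⇒ p=97, q=5
i=4: a=3 ⇒ p=349, q=18
…
i=6: a=2 ⇒ p=1241, q=64
…
i=9: a=2 ⇒ p=28834, q=1487
i=10: a=2 ⇒ p=70621, q=3642
i=11: a=1 ⇒ p=99455, q=5129
i=12: a=3 ⇒ p=368986, q=19029
i=13: a=1 ⇒ p=468441, q=24158
i=14: a=1 ⇒ p=837427, q=43187
i=15: a=2 ⇒ p=2143295, q=110532
fundamental: x₁=2143295, y₁=110532  (since 4593713457025 − 376·12217323024 = 1)
(x_2, y_2) = (2143295·2143295 + 376·110532·110532, 2143295·110532 + 110532·2143295) = (9187426914049, 473805365880)
(x_3, y_3) = (2143295·9187426914049 + 376·110532·473805365880, 2143295·473805365880 + 110532·9187426914049) = (39382732335491159615, 2031009343327438668)
(x_4, y_4) = (2143295·39382732335491159615 + 376·110532·2031009343327438668, 2143295·2031009343327438668 + 110532·39382732335491159615) = (168817626601983862467148801, 8706104341013491514496240)
(x_5, y_5) = (2143295·168817626601983862467148801 + 376·110532·8706104341013491514496240, 2143295·8706104341013491514496240 + 110532·168817626601983862467148801) = (723651950015758622280719887718975, 37319499807142991581781109982932)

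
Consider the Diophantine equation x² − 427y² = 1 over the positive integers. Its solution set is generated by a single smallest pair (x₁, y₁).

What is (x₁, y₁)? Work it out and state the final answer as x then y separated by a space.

62 3

√427 = [20; 1,1,1,40, …], period ℓ=4 (even) → k=3
k=0  a_k=20  p_k/q_k = 20/1
…
k=2  a_k=1  p_k/q_k = 41/2
k=3  a_k=1  p_k/q_k = 62/3
fundamental: x₁=62, y₁=3  (since 3844 − 427·9 = 1)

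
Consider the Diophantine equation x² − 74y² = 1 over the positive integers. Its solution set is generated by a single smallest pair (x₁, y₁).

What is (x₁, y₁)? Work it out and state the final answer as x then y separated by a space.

d=74: √d = [8; 1,1,1,1,16] (ℓ=5, odd), read p_9/q_9
k=0  a_k=8  p_k/q_k = 8/1
k=1  a_k=1  p_k/q_k = 9/1
…
k=4  a_k=1  p_k/q_k = 43/5
k=5  a_k=16  p_k/q_k = 714/83
…
k=8  a_k=1  p_k/q_k = 2228/259
k=9  a_k=1  p_k/q_k = 3699/430
fundamental: x₁=3699, y₁=430  (since 13682601 − 74·184900 = 1)

3699 430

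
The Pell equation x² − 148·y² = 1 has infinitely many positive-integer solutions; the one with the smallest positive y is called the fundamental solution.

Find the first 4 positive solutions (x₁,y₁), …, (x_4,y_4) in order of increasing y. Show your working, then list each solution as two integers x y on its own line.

d=148: √d = [12; 6,24] (ℓ=2, even), read p_1/q_1
k=0  a_k=12  p_k/q_k = 12/1
k=1  a_k=6  p_k/q_k = 73/6
fundamental: x₁=73, y₁=6  (since 5329 − 148·36 = 1)
(73+6√148)^2 = 10657 + 876√148
(73+6√148)^3 = 1555849 + 127890√148
(73+6√148)^4 = 227143297 + 18671064√148

73 6
10657 876
1555849 127890
227143297 18671064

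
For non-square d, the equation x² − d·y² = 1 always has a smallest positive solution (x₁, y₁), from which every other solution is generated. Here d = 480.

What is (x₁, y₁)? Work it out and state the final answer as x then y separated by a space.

[21; 1,9,1,42] for √480; ℓ=4 ⇒ convergent index 3
step 0: (21, 1)  from 21·(1,0) + (0,1)
step 1: (22, 1)  from 1·(21,1) + (1,0)
step 2: (219, 10)  from 9·(22,1) + (21,1)
step 3: (241, 11)  from 1·(219,10) + (22,1)
(x₁, y₁) = (241, 11);  241² − 480·11² = 1 ✓

241 11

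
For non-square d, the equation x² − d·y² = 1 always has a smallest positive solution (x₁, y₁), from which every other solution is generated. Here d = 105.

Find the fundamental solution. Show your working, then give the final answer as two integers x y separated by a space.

41 4

√105 = [10; 4,20, …], period ℓ=2 (even) → k=1
i=0: a=10 ⇒ p=10, q=1
i=1: a=4 ⇒ p=41, q=4
fundamental: x₁=41, y₁=4  (since 1681 − 105·16 = 1)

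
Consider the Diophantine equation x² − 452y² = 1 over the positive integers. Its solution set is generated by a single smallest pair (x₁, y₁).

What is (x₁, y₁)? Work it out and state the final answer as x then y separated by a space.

√452 → a₀=21, period (3,1,5,3,10,3,5,1,3,42); ℓ=10 even so k=9
step 0: (21, 1)  from 21·(1,0) + (0,1)
step 1: (64, 3)  from 3·(21,1) + (1,0)
step 2: (85, 4)  from 1·(64,3) + (21,1)
step 3: (489, 23)  from 5·(85,4) + (64,3)
…
step 5: (16009, 753)  from 10·(1552,73) + (489,23)
step 6: (49579, 2332)  from 3·(16009,753) + (1552,73)
step 7: (263904, 12413)  from 5·(49579,2332) + (16009,753)
step 8: (313483, 14745)  from 1·(263904,12413) + (49579,2332)
step 9: (1204353, 56648)  from 3·(313483,14745) + (263904,12413)
fundamental: x₁=1204353, y₁=56648  (since 1450466148609 − 452·3208995904 = 1)

1204353 56648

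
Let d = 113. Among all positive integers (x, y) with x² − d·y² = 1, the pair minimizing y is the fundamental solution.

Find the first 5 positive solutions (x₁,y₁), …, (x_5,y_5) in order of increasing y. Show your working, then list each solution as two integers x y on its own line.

√113 = [10; 1,1,1,2,2,1,1,1,20, …], period ℓ=9 (odd) → k=17
i=0: a=10 ⇒ p=10, q=1
i=1: a=1 ⇒ p=11, q=1
…
i=5: a=2 ⇒ p=202, q=19
i=6: a=1 ⇒ p=287, q=27
i=7: a=1 ⇒ p=489, q=46
i=8: a=1 ⇒ p=776, q=73
…
i=11: a=1 ⇒ p=32794, q=3085
i=12: a=1 ⇒ p=49579, q=4664
i=13: a=2 ⇒ p=131952, q=12413
i=14: a=2 ⇒ p=313483, q=29490
i=15: a=1 ⇒ p=445435, q=41903
i=16: a=1 ⇒ p=758918, q=71393
i=17: a=1 ⇒ p=1204353, q=113296
(x₁, y₁) = (1204353, 113296);  1204353² − 113·113296² = 1 ✓
(x_2, y_2) = (1204353·1204353 + 113·113296·113296, 1204353·113296 + 113296·1204353) = (2900932297217, 272896754976)
(x_3, y_3) = (1204353·2900932297217 + 113·113296·272896754976, 1204353·272896754976 + 113296·2900932297217) = (6987493029899166849, 657328051091107760)
(x_4, y_4) = (1204353·6987493029899166849 + 113·113296·657328051091107760, 1204353·657328051091107760 + 113296·6987493029899166849) = (16830816386073401651890177, 1583310020631184911403584)
(x_5, y_5) = (1204353·16830816386073401651890177 + 113·113296·1583310020631184911403584, 1204353·1583310020631184911403584 + 113296·16830816386073401651890177) = (40540488414026331506287881514113, 3813728346553801555156190094544)

1204353 113296
2900932297217 272896754976
6987493029899166849 657328051091107760
16830816386073401651890177 1583310020631184911403584
40540488414026331506287881514113 3813728346553801555156190094544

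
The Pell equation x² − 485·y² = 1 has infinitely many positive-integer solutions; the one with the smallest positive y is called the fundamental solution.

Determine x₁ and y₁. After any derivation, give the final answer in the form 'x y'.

√485 → a₀=22, period (44); ℓ=1 odd so k=1
k=0  a_k=22  p_k/q_k = 22/1
k=1  a_k=44  p_k/q_k = 969/44
(x₁, y₁) = (969, 44);  969² − 485·44² = 1 ✓

969 44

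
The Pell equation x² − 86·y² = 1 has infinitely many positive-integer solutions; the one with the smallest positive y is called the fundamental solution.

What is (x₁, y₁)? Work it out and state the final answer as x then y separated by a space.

d=86: √d = [9; 3,1,1,1,8,1,1,1,3,18] (ℓ=10, even), read p_9/q_9
a_0=9:  p_0=9·1+0=9,  q_0=9·0+1=1
a_1=3:  p_1=3·9+1=28,  q_1=3·1+0=3
…
a_4=1:  p_4=1·65+37=102,  q_4=1·7+4=11
a_5=8:  p_5=8·102+65=881,  q_5=8·11+7=95
…
a_7=1:  p_7=1·983+881=1864,  q_7=1·106+95=201
a_8=1:  p_8=1·1864+983=2847,  q_8=1·201+106=307
a_9=3:  p_9=3·2847+1864=10405,  q_9=3·307+201=1122
(x₁, y₁) = (10405, 1122);  10405² − 86·1122² = 1 ✓

10405 1122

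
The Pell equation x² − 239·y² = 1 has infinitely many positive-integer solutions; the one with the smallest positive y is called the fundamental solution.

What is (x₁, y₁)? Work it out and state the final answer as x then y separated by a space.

√239 → a₀=15, period (2,5,1,2,4,15,4,2,1,5,2,30); ℓ=12 even so k=11
step 0: (15, 1)  from 15·(1,0) + (0,1)
step 1: (31, 2)  from 2·(15,1) + (1,0)
step 2: (170, 11)  from 5·(31,2) + (15,1)
step 3: (201, 13)  from 1·(170,11) + (31,2)
step 4: (572, 37)  from 2·(201,13) + (170,11)
…
step 6: (37907, 2452)  from 15·(2489,161) + (572,37)
step 7: (154117, 9969)  from 4·(37907,2452) + (2489,161)
…
step 9: (500258, 32359)  from 1·(346141,22390) + (154117,9969)
step 10: (2847431, 184185)  from 5·(500258,32359) + (346141,22390)
step 11: (6195120, 400729)  from 2·(2847431,184185) + (500258,32359)
(x₁, y₁) = (6195120, 400729);  6195120² − 239·400729² = 1 ✓

6195120 400729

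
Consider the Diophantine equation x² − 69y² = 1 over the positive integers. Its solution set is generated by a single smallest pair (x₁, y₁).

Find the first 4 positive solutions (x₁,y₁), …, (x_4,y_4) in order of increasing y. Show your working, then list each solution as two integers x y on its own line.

d=69: √d = [8; 3,3,1,4,1,3,3,16] (ℓ=8, even), read p_7/q_7
k=0  a_k=8  p_k/q_k = 8/1
…
k=3  a_k=1  p_k/q_k = 108/13
k=4  a_k=4  p_k/q_k = 515/62
k=5  a_k=1  p_k/q_k = 623/75
k=6  a_k=3  p_k/q_k = 2384/287
k=7  a_k=3  p_k/q_k = 7775/936
(x₁, y₁) = (7775, 936);  7775² − 69·936² = 1 ✓
(7775+936√69)^2 = 120901249 + 14554800√69
(7775+936√69)^3 = 1880014414175 + 226327139064√69
(7775+936√69)^4 = 29234224019520001 + 3519386997890400√69

7775 936
120901249 14554800
1880014414175 226327139064
29234224019520001 3519386997890400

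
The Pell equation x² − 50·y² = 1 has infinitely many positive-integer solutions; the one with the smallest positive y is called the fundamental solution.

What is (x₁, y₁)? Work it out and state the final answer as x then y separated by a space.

99 14

√50 = [7; 14, …], period ℓ=1 (odd) → k=1
step 0: (7, 1)  from 7·(1,0) + (0,1)
step 1: (99, 14)  from 14·(7,1) + (1,0)
→ (99, 14).  Check: 99²=9801, 50·14²=9800, difference 1.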